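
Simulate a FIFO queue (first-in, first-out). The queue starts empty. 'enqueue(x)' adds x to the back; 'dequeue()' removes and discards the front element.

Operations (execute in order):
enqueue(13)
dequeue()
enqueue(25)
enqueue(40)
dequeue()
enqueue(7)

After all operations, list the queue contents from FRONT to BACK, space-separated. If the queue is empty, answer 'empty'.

enqueue(13): [13]
dequeue(): []
enqueue(25): [25]
enqueue(40): [25, 40]
dequeue(): [40]
enqueue(7): [40, 7]

Answer: 40 7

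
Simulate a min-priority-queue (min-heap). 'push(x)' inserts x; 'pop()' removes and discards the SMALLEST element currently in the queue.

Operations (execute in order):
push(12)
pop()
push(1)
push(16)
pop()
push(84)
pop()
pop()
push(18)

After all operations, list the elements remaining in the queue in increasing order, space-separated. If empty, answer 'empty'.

push(12): heap contents = [12]
pop() → 12: heap contents = []
push(1): heap contents = [1]
push(16): heap contents = [1, 16]
pop() → 1: heap contents = [16]
push(84): heap contents = [16, 84]
pop() → 16: heap contents = [84]
pop() → 84: heap contents = []
push(18): heap contents = [18]

Answer: 18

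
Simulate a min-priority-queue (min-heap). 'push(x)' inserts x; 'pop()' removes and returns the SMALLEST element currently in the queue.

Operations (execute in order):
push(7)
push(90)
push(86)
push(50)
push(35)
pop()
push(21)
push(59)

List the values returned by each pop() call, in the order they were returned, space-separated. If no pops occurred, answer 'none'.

push(7): heap contents = [7]
push(90): heap contents = [7, 90]
push(86): heap contents = [7, 86, 90]
push(50): heap contents = [7, 50, 86, 90]
push(35): heap contents = [7, 35, 50, 86, 90]
pop() → 7: heap contents = [35, 50, 86, 90]
push(21): heap contents = [21, 35, 50, 86, 90]
push(59): heap contents = [21, 35, 50, 59, 86, 90]

Answer: 7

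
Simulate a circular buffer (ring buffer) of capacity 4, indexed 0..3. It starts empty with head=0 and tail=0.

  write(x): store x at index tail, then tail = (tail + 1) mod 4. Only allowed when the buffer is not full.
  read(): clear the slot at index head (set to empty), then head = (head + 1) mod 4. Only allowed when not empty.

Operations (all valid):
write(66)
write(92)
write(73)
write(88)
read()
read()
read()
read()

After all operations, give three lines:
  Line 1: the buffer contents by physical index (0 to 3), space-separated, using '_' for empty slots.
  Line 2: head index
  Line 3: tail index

Answer: _ _ _ _
0
0

Derivation:
write(66): buf=[66 _ _ _], head=0, tail=1, size=1
write(92): buf=[66 92 _ _], head=0, tail=2, size=2
write(73): buf=[66 92 73 _], head=0, tail=3, size=3
write(88): buf=[66 92 73 88], head=0, tail=0, size=4
read(): buf=[_ 92 73 88], head=1, tail=0, size=3
read(): buf=[_ _ 73 88], head=2, tail=0, size=2
read(): buf=[_ _ _ 88], head=3, tail=0, size=1
read(): buf=[_ _ _ _], head=0, tail=0, size=0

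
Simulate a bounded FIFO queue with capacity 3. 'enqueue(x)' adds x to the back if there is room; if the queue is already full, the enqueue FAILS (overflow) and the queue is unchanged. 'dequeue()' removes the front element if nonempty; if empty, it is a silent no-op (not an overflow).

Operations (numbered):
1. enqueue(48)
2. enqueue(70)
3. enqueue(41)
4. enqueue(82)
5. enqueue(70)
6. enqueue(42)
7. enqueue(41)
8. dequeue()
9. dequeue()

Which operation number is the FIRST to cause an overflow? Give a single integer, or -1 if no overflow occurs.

1. enqueue(48): size=1
2. enqueue(70): size=2
3. enqueue(41): size=3
4. enqueue(82): size=3=cap → OVERFLOW (fail)
5. enqueue(70): size=3=cap → OVERFLOW (fail)
6. enqueue(42): size=3=cap → OVERFLOW (fail)
7. enqueue(41): size=3=cap → OVERFLOW (fail)
8. dequeue(): size=2
9. dequeue(): size=1

Answer: 4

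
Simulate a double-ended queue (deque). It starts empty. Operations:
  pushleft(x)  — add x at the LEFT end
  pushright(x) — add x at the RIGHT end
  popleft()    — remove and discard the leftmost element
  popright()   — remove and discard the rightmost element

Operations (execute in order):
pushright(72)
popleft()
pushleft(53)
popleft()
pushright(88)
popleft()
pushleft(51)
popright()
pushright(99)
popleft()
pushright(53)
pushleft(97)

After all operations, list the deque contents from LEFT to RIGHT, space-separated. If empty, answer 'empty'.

pushright(72): [72]
popleft(): []
pushleft(53): [53]
popleft(): []
pushright(88): [88]
popleft(): []
pushleft(51): [51]
popright(): []
pushright(99): [99]
popleft(): []
pushright(53): [53]
pushleft(97): [97, 53]

Answer: 97 53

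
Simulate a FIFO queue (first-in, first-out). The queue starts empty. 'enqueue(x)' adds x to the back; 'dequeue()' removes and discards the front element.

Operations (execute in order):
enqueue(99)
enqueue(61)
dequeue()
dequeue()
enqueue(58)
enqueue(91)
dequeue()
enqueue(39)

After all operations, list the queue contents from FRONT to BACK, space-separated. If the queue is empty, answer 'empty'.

enqueue(99): [99]
enqueue(61): [99, 61]
dequeue(): [61]
dequeue(): []
enqueue(58): [58]
enqueue(91): [58, 91]
dequeue(): [91]
enqueue(39): [91, 39]

Answer: 91 39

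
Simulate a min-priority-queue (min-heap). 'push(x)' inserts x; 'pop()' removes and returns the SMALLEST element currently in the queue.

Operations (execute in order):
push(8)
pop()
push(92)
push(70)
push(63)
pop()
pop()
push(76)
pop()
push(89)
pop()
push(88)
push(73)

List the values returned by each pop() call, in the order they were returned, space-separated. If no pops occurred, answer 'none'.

push(8): heap contents = [8]
pop() → 8: heap contents = []
push(92): heap contents = [92]
push(70): heap contents = [70, 92]
push(63): heap contents = [63, 70, 92]
pop() → 63: heap contents = [70, 92]
pop() → 70: heap contents = [92]
push(76): heap contents = [76, 92]
pop() → 76: heap contents = [92]
push(89): heap contents = [89, 92]
pop() → 89: heap contents = [92]
push(88): heap contents = [88, 92]
push(73): heap contents = [73, 88, 92]

Answer: 8 63 70 76 89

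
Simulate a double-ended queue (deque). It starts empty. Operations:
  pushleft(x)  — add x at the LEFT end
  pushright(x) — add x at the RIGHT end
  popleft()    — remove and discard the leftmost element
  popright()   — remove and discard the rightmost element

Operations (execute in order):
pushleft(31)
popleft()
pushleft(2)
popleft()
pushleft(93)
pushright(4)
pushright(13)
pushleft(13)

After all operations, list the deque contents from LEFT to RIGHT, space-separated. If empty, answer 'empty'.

Answer: 13 93 4 13

Derivation:
pushleft(31): [31]
popleft(): []
pushleft(2): [2]
popleft(): []
pushleft(93): [93]
pushright(4): [93, 4]
pushright(13): [93, 4, 13]
pushleft(13): [13, 93, 4, 13]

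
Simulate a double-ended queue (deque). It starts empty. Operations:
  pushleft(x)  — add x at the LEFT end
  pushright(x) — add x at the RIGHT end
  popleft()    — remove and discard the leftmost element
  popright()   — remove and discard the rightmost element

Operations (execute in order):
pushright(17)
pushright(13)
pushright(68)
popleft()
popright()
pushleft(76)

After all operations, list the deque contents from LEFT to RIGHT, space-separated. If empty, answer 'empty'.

pushright(17): [17]
pushright(13): [17, 13]
pushright(68): [17, 13, 68]
popleft(): [13, 68]
popright(): [13]
pushleft(76): [76, 13]

Answer: 76 13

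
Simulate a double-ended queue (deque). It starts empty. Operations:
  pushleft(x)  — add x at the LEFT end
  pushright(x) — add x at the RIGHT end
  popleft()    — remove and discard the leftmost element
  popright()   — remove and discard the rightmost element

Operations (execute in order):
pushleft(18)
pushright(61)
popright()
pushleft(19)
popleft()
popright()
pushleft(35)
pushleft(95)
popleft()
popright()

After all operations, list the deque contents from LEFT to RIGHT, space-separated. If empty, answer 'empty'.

Answer: empty

Derivation:
pushleft(18): [18]
pushright(61): [18, 61]
popright(): [18]
pushleft(19): [19, 18]
popleft(): [18]
popright(): []
pushleft(35): [35]
pushleft(95): [95, 35]
popleft(): [35]
popright(): []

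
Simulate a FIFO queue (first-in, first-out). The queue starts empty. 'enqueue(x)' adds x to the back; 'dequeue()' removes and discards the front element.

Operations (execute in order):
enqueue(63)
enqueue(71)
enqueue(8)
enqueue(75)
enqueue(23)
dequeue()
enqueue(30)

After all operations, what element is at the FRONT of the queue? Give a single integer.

Answer: 71

Derivation:
enqueue(63): queue = [63]
enqueue(71): queue = [63, 71]
enqueue(8): queue = [63, 71, 8]
enqueue(75): queue = [63, 71, 8, 75]
enqueue(23): queue = [63, 71, 8, 75, 23]
dequeue(): queue = [71, 8, 75, 23]
enqueue(30): queue = [71, 8, 75, 23, 30]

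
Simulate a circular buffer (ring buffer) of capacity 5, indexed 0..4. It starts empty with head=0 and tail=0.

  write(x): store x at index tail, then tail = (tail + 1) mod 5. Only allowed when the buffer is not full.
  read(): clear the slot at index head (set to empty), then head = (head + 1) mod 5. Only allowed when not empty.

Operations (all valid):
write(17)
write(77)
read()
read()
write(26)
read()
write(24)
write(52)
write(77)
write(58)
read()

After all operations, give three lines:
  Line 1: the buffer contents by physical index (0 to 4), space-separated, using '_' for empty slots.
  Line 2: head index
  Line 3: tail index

write(17): buf=[17 _ _ _ _], head=0, tail=1, size=1
write(77): buf=[17 77 _ _ _], head=0, tail=2, size=2
read(): buf=[_ 77 _ _ _], head=1, tail=2, size=1
read(): buf=[_ _ _ _ _], head=2, tail=2, size=0
write(26): buf=[_ _ 26 _ _], head=2, tail=3, size=1
read(): buf=[_ _ _ _ _], head=3, tail=3, size=0
write(24): buf=[_ _ _ 24 _], head=3, tail=4, size=1
write(52): buf=[_ _ _ 24 52], head=3, tail=0, size=2
write(77): buf=[77 _ _ 24 52], head=3, tail=1, size=3
write(58): buf=[77 58 _ 24 52], head=3, tail=2, size=4
read(): buf=[77 58 _ _ 52], head=4, tail=2, size=3

Answer: 77 58 _ _ 52
4
2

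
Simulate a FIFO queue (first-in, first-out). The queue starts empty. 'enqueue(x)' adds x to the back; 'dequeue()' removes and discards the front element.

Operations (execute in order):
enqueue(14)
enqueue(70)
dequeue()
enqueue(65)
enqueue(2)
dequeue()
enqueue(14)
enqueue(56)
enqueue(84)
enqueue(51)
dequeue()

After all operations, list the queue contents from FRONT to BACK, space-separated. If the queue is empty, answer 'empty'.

Answer: 2 14 56 84 51

Derivation:
enqueue(14): [14]
enqueue(70): [14, 70]
dequeue(): [70]
enqueue(65): [70, 65]
enqueue(2): [70, 65, 2]
dequeue(): [65, 2]
enqueue(14): [65, 2, 14]
enqueue(56): [65, 2, 14, 56]
enqueue(84): [65, 2, 14, 56, 84]
enqueue(51): [65, 2, 14, 56, 84, 51]
dequeue(): [2, 14, 56, 84, 51]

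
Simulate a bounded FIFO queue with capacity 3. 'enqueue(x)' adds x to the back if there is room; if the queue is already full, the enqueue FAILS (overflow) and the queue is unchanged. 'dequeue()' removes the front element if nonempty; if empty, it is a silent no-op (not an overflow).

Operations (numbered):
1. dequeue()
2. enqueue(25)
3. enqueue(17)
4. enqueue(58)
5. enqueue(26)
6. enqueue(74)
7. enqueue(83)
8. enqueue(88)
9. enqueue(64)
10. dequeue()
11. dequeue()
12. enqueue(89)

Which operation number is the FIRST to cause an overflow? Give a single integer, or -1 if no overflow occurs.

1. dequeue(): empty, no-op, size=0
2. enqueue(25): size=1
3. enqueue(17): size=2
4. enqueue(58): size=3
5. enqueue(26): size=3=cap → OVERFLOW (fail)
6. enqueue(74): size=3=cap → OVERFLOW (fail)
7. enqueue(83): size=3=cap → OVERFLOW (fail)
8. enqueue(88): size=3=cap → OVERFLOW (fail)
9. enqueue(64): size=3=cap → OVERFLOW (fail)
10. dequeue(): size=2
11. dequeue(): size=1
12. enqueue(89): size=2

Answer: 5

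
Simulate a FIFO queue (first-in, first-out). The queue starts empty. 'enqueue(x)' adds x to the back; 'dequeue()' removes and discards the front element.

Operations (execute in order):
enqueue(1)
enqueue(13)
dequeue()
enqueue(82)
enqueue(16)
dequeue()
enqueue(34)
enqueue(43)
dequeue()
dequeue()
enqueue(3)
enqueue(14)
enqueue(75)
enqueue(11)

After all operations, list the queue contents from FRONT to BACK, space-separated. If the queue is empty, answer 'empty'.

Answer: 34 43 3 14 75 11

Derivation:
enqueue(1): [1]
enqueue(13): [1, 13]
dequeue(): [13]
enqueue(82): [13, 82]
enqueue(16): [13, 82, 16]
dequeue(): [82, 16]
enqueue(34): [82, 16, 34]
enqueue(43): [82, 16, 34, 43]
dequeue(): [16, 34, 43]
dequeue(): [34, 43]
enqueue(3): [34, 43, 3]
enqueue(14): [34, 43, 3, 14]
enqueue(75): [34, 43, 3, 14, 75]
enqueue(11): [34, 43, 3, 14, 75, 11]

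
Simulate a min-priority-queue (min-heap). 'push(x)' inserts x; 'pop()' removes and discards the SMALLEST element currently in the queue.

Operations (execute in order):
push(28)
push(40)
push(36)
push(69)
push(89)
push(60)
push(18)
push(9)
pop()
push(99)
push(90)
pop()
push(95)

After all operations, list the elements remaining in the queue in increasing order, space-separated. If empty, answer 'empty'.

push(28): heap contents = [28]
push(40): heap contents = [28, 40]
push(36): heap contents = [28, 36, 40]
push(69): heap contents = [28, 36, 40, 69]
push(89): heap contents = [28, 36, 40, 69, 89]
push(60): heap contents = [28, 36, 40, 60, 69, 89]
push(18): heap contents = [18, 28, 36, 40, 60, 69, 89]
push(9): heap contents = [9, 18, 28, 36, 40, 60, 69, 89]
pop() → 9: heap contents = [18, 28, 36, 40, 60, 69, 89]
push(99): heap contents = [18, 28, 36, 40, 60, 69, 89, 99]
push(90): heap contents = [18, 28, 36, 40, 60, 69, 89, 90, 99]
pop() → 18: heap contents = [28, 36, 40, 60, 69, 89, 90, 99]
push(95): heap contents = [28, 36, 40, 60, 69, 89, 90, 95, 99]

Answer: 28 36 40 60 69 89 90 95 99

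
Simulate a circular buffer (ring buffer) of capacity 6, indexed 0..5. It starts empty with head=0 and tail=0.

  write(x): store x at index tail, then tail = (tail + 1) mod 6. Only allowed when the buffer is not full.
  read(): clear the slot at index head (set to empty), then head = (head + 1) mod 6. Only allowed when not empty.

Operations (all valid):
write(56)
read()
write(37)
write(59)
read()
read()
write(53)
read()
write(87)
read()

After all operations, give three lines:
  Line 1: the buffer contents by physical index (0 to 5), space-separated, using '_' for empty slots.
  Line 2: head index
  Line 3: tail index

write(56): buf=[56 _ _ _ _ _], head=0, tail=1, size=1
read(): buf=[_ _ _ _ _ _], head=1, tail=1, size=0
write(37): buf=[_ 37 _ _ _ _], head=1, tail=2, size=1
write(59): buf=[_ 37 59 _ _ _], head=1, tail=3, size=2
read(): buf=[_ _ 59 _ _ _], head=2, tail=3, size=1
read(): buf=[_ _ _ _ _ _], head=3, tail=3, size=0
write(53): buf=[_ _ _ 53 _ _], head=3, tail=4, size=1
read(): buf=[_ _ _ _ _ _], head=4, tail=4, size=0
write(87): buf=[_ _ _ _ 87 _], head=4, tail=5, size=1
read(): buf=[_ _ _ _ _ _], head=5, tail=5, size=0

Answer: _ _ _ _ _ _
5
5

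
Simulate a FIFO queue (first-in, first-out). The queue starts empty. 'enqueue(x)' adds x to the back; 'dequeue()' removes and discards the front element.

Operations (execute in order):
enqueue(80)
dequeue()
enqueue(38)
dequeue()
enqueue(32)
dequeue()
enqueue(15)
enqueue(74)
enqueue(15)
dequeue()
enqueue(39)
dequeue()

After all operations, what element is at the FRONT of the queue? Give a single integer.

enqueue(80): queue = [80]
dequeue(): queue = []
enqueue(38): queue = [38]
dequeue(): queue = []
enqueue(32): queue = [32]
dequeue(): queue = []
enqueue(15): queue = [15]
enqueue(74): queue = [15, 74]
enqueue(15): queue = [15, 74, 15]
dequeue(): queue = [74, 15]
enqueue(39): queue = [74, 15, 39]
dequeue(): queue = [15, 39]

Answer: 15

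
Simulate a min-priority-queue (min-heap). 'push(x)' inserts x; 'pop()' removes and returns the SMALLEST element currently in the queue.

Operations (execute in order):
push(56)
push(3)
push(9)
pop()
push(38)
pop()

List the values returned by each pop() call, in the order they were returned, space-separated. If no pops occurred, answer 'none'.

Answer: 3 9

Derivation:
push(56): heap contents = [56]
push(3): heap contents = [3, 56]
push(9): heap contents = [3, 9, 56]
pop() → 3: heap contents = [9, 56]
push(38): heap contents = [9, 38, 56]
pop() → 9: heap contents = [38, 56]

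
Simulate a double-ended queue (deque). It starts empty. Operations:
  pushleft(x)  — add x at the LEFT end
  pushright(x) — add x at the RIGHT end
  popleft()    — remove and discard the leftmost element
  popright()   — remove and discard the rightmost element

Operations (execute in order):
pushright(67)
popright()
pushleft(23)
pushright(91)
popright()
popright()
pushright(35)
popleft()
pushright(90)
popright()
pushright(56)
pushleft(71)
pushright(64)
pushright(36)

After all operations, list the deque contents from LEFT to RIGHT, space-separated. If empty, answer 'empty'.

pushright(67): [67]
popright(): []
pushleft(23): [23]
pushright(91): [23, 91]
popright(): [23]
popright(): []
pushright(35): [35]
popleft(): []
pushright(90): [90]
popright(): []
pushright(56): [56]
pushleft(71): [71, 56]
pushright(64): [71, 56, 64]
pushright(36): [71, 56, 64, 36]

Answer: 71 56 64 36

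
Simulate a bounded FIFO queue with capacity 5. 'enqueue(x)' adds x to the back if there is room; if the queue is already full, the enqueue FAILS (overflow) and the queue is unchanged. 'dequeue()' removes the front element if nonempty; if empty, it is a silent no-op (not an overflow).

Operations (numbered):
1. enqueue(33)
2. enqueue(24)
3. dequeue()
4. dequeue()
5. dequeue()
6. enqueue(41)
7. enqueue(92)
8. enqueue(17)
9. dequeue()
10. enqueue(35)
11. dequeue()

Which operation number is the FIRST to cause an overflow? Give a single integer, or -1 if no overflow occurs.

1. enqueue(33): size=1
2. enqueue(24): size=2
3. dequeue(): size=1
4. dequeue(): size=0
5. dequeue(): empty, no-op, size=0
6. enqueue(41): size=1
7. enqueue(92): size=2
8. enqueue(17): size=3
9. dequeue(): size=2
10. enqueue(35): size=3
11. dequeue(): size=2

Answer: -1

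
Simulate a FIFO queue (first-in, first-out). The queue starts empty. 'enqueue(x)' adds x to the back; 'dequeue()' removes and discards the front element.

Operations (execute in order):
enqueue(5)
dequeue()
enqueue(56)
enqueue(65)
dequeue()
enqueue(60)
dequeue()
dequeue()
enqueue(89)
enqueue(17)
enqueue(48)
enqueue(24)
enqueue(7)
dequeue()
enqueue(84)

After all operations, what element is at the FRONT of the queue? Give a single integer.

enqueue(5): queue = [5]
dequeue(): queue = []
enqueue(56): queue = [56]
enqueue(65): queue = [56, 65]
dequeue(): queue = [65]
enqueue(60): queue = [65, 60]
dequeue(): queue = [60]
dequeue(): queue = []
enqueue(89): queue = [89]
enqueue(17): queue = [89, 17]
enqueue(48): queue = [89, 17, 48]
enqueue(24): queue = [89, 17, 48, 24]
enqueue(7): queue = [89, 17, 48, 24, 7]
dequeue(): queue = [17, 48, 24, 7]
enqueue(84): queue = [17, 48, 24, 7, 84]

Answer: 17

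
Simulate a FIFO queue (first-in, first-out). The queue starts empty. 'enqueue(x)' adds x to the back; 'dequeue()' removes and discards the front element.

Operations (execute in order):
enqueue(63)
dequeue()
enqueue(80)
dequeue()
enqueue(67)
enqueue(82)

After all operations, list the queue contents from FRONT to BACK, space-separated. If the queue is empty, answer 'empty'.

enqueue(63): [63]
dequeue(): []
enqueue(80): [80]
dequeue(): []
enqueue(67): [67]
enqueue(82): [67, 82]

Answer: 67 82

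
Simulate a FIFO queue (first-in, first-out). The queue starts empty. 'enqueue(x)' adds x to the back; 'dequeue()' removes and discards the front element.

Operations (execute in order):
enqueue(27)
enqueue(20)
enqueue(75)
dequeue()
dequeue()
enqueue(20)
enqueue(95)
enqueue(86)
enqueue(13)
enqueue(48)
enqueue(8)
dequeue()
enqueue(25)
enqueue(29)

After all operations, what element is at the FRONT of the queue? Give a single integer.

Answer: 20

Derivation:
enqueue(27): queue = [27]
enqueue(20): queue = [27, 20]
enqueue(75): queue = [27, 20, 75]
dequeue(): queue = [20, 75]
dequeue(): queue = [75]
enqueue(20): queue = [75, 20]
enqueue(95): queue = [75, 20, 95]
enqueue(86): queue = [75, 20, 95, 86]
enqueue(13): queue = [75, 20, 95, 86, 13]
enqueue(48): queue = [75, 20, 95, 86, 13, 48]
enqueue(8): queue = [75, 20, 95, 86, 13, 48, 8]
dequeue(): queue = [20, 95, 86, 13, 48, 8]
enqueue(25): queue = [20, 95, 86, 13, 48, 8, 25]
enqueue(29): queue = [20, 95, 86, 13, 48, 8, 25, 29]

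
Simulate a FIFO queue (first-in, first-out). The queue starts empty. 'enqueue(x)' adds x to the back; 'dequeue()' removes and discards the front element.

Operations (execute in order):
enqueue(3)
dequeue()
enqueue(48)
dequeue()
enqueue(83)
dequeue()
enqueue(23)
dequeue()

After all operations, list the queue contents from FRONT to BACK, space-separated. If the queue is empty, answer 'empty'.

enqueue(3): [3]
dequeue(): []
enqueue(48): [48]
dequeue(): []
enqueue(83): [83]
dequeue(): []
enqueue(23): [23]
dequeue(): []

Answer: empty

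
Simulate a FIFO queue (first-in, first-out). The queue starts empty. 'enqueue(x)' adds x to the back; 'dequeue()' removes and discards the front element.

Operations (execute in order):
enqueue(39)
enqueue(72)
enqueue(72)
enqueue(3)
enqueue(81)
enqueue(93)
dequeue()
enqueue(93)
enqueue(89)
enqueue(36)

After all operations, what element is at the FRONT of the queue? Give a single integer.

enqueue(39): queue = [39]
enqueue(72): queue = [39, 72]
enqueue(72): queue = [39, 72, 72]
enqueue(3): queue = [39, 72, 72, 3]
enqueue(81): queue = [39, 72, 72, 3, 81]
enqueue(93): queue = [39, 72, 72, 3, 81, 93]
dequeue(): queue = [72, 72, 3, 81, 93]
enqueue(93): queue = [72, 72, 3, 81, 93, 93]
enqueue(89): queue = [72, 72, 3, 81, 93, 93, 89]
enqueue(36): queue = [72, 72, 3, 81, 93, 93, 89, 36]

Answer: 72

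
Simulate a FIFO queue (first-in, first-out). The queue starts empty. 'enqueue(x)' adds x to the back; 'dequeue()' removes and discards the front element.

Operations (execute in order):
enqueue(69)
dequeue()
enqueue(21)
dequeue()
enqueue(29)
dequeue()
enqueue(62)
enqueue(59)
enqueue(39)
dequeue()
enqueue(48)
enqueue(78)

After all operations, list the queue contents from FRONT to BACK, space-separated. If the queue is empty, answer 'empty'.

Answer: 59 39 48 78

Derivation:
enqueue(69): [69]
dequeue(): []
enqueue(21): [21]
dequeue(): []
enqueue(29): [29]
dequeue(): []
enqueue(62): [62]
enqueue(59): [62, 59]
enqueue(39): [62, 59, 39]
dequeue(): [59, 39]
enqueue(48): [59, 39, 48]
enqueue(78): [59, 39, 48, 78]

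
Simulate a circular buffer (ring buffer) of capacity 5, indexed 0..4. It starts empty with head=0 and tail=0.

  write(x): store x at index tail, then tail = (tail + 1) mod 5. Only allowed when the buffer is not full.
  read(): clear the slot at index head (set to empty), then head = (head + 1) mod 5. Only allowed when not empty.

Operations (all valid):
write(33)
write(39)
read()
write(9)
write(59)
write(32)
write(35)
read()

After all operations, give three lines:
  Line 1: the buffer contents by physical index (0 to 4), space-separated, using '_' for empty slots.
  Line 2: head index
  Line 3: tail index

Answer: 35 _ 9 59 32
2
1

Derivation:
write(33): buf=[33 _ _ _ _], head=0, tail=1, size=1
write(39): buf=[33 39 _ _ _], head=0, tail=2, size=2
read(): buf=[_ 39 _ _ _], head=1, tail=2, size=1
write(9): buf=[_ 39 9 _ _], head=1, tail=3, size=2
write(59): buf=[_ 39 9 59 _], head=1, tail=4, size=3
write(32): buf=[_ 39 9 59 32], head=1, tail=0, size=4
write(35): buf=[35 39 9 59 32], head=1, tail=1, size=5
read(): buf=[35 _ 9 59 32], head=2, tail=1, size=4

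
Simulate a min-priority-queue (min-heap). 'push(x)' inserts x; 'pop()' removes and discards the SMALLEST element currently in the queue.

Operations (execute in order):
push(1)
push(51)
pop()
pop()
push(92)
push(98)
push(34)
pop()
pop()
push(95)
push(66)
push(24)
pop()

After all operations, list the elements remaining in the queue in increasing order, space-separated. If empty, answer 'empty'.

push(1): heap contents = [1]
push(51): heap contents = [1, 51]
pop() → 1: heap contents = [51]
pop() → 51: heap contents = []
push(92): heap contents = [92]
push(98): heap contents = [92, 98]
push(34): heap contents = [34, 92, 98]
pop() → 34: heap contents = [92, 98]
pop() → 92: heap contents = [98]
push(95): heap contents = [95, 98]
push(66): heap contents = [66, 95, 98]
push(24): heap contents = [24, 66, 95, 98]
pop() → 24: heap contents = [66, 95, 98]

Answer: 66 95 98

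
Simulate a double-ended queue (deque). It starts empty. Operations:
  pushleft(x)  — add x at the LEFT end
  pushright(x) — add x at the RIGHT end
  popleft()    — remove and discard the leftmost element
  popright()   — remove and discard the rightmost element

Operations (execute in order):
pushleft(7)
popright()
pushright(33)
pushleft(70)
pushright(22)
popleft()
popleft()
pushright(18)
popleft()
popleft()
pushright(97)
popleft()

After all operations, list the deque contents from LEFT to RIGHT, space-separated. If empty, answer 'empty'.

Answer: empty

Derivation:
pushleft(7): [7]
popright(): []
pushright(33): [33]
pushleft(70): [70, 33]
pushright(22): [70, 33, 22]
popleft(): [33, 22]
popleft(): [22]
pushright(18): [22, 18]
popleft(): [18]
popleft(): []
pushright(97): [97]
popleft(): []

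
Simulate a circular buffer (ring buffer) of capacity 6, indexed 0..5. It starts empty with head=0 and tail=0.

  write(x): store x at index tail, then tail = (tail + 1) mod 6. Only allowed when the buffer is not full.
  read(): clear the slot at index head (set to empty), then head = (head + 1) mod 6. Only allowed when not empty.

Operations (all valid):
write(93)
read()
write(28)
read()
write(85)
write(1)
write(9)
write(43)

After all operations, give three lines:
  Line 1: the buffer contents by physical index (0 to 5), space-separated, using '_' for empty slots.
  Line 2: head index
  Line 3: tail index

Answer: _ _ 85 1 9 43
2
0

Derivation:
write(93): buf=[93 _ _ _ _ _], head=0, tail=1, size=1
read(): buf=[_ _ _ _ _ _], head=1, tail=1, size=0
write(28): buf=[_ 28 _ _ _ _], head=1, tail=2, size=1
read(): buf=[_ _ _ _ _ _], head=2, tail=2, size=0
write(85): buf=[_ _ 85 _ _ _], head=2, tail=3, size=1
write(1): buf=[_ _ 85 1 _ _], head=2, tail=4, size=2
write(9): buf=[_ _ 85 1 9 _], head=2, tail=5, size=3
write(43): buf=[_ _ 85 1 9 43], head=2, tail=0, size=4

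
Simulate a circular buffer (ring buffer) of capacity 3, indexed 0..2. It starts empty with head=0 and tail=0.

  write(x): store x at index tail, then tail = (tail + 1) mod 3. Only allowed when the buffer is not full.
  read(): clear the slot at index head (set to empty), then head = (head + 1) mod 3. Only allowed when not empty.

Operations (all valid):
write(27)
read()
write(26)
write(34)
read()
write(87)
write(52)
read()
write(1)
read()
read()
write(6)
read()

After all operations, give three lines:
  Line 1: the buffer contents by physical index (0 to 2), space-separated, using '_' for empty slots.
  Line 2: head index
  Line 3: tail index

write(27): buf=[27 _ _], head=0, tail=1, size=1
read(): buf=[_ _ _], head=1, tail=1, size=0
write(26): buf=[_ 26 _], head=1, tail=2, size=1
write(34): buf=[_ 26 34], head=1, tail=0, size=2
read(): buf=[_ _ 34], head=2, tail=0, size=1
write(87): buf=[87 _ 34], head=2, tail=1, size=2
write(52): buf=[87 52 34], head=2, tail=2, size=3
read(): buf=[87 52 _], head=0, tail=2, size=2
write(1): buf=[87 52 1], head=0, tail=0, size=3
read(): buf=[_ 52 1], head=1, tail=0, size=2
read(): buf=[_ _ 1], head=2, tail=0, size=1
write(6): buf=[6 _ 1], head=2, tail=1, size=2
read(): buf=[6 _ _], head=0, tail=1, size=1

Answer: 6 _ _
0
1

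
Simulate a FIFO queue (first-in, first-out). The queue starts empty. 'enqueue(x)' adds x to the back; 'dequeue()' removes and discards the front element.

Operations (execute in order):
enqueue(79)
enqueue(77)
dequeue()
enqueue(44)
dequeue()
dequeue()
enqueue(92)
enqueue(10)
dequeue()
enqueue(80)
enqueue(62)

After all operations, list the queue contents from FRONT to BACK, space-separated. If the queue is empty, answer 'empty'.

enqueue(79): [79]
enqueue(77): [79, 77]
dequeue(): [77]
enqueue(44): [77, 44]
dequeue(): [44]
dequeue(): []
enqueue(92): [92]
enqueue(10): [92, 10]
dequeue(): [10]
enqueue(80): [10, 80]
enqueue(62): [10, 80, 62]

Answer: 10 80 62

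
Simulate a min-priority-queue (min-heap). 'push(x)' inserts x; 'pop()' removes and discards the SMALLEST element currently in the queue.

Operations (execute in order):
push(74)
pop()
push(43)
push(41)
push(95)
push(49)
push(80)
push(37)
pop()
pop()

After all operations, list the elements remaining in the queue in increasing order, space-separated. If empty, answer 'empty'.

push(74): heap contents = [74]
pop() → 74: heap contents = []
push(43): heap contents = [43]
push(41): heap contents = [41, 43]
push(95): heap contents = [41, 43, 95]
push(49): heap contents = [41, 43, 49, 95]
push(80): heap contents = [41, 43, 49, 80, 95]
push(37): heap contents = [37, 41, 43, 49, 80, 95]
pop() → 37: heap contents = [41, 43, 49, 80, 95]
pop() → 41: heap contents = [43, 49, 80, 95]

Answer: 43 49 80 95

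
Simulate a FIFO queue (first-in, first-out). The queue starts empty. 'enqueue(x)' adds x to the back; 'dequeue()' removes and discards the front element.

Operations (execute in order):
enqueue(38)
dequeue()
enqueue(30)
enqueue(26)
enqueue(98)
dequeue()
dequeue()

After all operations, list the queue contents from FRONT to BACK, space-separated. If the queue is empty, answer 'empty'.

Answer: 98

Derivation:
enqueue(38): [38]
dequeue(): []
enqueue(30): [30]
enqueue(26): [30, 26]
enqueue(98): [30, 26, 98]
dequeue(): [26, 98]
dequeue(): [98]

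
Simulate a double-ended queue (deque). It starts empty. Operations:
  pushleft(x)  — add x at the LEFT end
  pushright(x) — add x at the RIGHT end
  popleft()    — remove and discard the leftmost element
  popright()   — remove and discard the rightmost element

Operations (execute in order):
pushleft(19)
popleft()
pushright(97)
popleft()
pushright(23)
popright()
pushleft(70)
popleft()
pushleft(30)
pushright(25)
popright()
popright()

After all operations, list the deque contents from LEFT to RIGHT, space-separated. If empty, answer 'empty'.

pushleft(19): [19]
popleft(): []
pushright(97): [97]
popleft(): []
pushright(23): [23]
popright(): []
pushleft(70): [70]
popleft(): []
pushleft(30): [30]
pushright(25): [30, 25]
popright(): [30]
popright(): []

Answer: empty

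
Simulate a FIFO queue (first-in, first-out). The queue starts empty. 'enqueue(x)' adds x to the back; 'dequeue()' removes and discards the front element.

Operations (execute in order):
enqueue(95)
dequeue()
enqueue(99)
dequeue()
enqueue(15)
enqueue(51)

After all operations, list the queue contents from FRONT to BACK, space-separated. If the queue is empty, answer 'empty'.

enqueue(95): [95]
dequeue(): []
enqueue(99): [99]
dequeue(): []
enqueue(15): [15]
enqueue(51): [15, 51]

Answer: 15 51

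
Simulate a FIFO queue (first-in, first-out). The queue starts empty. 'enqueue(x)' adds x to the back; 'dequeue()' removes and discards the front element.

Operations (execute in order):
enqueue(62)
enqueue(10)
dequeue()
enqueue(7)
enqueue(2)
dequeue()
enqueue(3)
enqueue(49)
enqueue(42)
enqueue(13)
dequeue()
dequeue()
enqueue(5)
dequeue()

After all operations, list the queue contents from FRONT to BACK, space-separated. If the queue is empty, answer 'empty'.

enqueue(62): [62]
enqueue(10): [62, 10]
dequeue(): [10]
enqueue(7): [10, 7]
enqueue(2): [10, 7, 2]
dequeue(): [7, 2]
enqueue(3): [7, 2, 3]
enqueue(49): [7, 2, 3, 49]
enqueue(42): [7, 2, 3, 49, 42]
enqueue(13): [7, 2, 3, 49, 42, 13]
dequeue(): [2, 3, 49, 42, 13]
dequeue(): [3, 49, 42, 13]
enqueue(5): [3, 49, 42, 13, 5]
dequeue(): [49, 42, 13, 5]

Answer: 49 42 13 5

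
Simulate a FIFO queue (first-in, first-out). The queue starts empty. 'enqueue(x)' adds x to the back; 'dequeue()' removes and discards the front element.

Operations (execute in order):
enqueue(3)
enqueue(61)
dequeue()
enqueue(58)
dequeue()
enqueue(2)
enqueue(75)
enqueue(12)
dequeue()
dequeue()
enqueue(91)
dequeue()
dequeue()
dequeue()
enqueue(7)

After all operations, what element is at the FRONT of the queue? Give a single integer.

Answer: 7

Derivation:
enqueue(3): queue = [3]
enqueue(61): queue = [3, 61]
dequeue(): queue = [61]
enqueue(58): queue = [61, 58]
dequeue(): queue = [58]
enqueue(2): queue = [58, 2]
enqueue(75): queue = [58, 2, 75]
enqueue(12): queue = [58, 2, 75, 12]
dequeue(): queue = [2, 75, 12]
dequeue(): queue = [75, 12]
enqueue(91): queue = [75, 12, 91]
dequeue(): queue = [12, 91]
dequeue(): queue = [91]
dequeue(): queue = []
enqueue(7): queue = [7]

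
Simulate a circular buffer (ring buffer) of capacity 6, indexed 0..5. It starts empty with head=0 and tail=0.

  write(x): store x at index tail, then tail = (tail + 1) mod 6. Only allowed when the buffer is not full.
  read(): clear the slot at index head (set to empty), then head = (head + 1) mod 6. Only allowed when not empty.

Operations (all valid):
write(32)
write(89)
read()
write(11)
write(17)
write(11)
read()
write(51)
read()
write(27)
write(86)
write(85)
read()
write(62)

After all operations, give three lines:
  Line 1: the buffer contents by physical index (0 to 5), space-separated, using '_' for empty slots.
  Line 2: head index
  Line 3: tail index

Answer: 27 86 85 62 11 51
4
4

Derivation:
write(32): buf=[32 _ _ _ _ _], head=0, tail=1, size=1
write(89): buf=[32 89 _ _ _ _], head=0, tail=2, size=2
read(): buf=[_ 89 _ _ _ _], head=1, tail=2, size=1
write(11): buf=[_ 89 11 _ _ _], head=1, tail=3, size=2
write(17): buf=[_ 89 11 17 _ _], head=1, tail=4, size=3
write(11): buf=[_ 89 11 17 11 _], head=1, tail=5, size=4
read(): buf=[_ _ 11 17 11 _], head=2, tail=5, size=3
write(51): buf=[_ _ 11 17 11 51], head=2, tail=0, size=4
read(): buf=[_ _ _ 17 11 51], head=3, tail=0, size=3
write(27): buf=[27 _ _ 17 11 51], head=3, tail=1, size=4
write(86): buf=[27 86 _ 17 11 51], head=3, tail=2, size=5
write(85): buf=[27 86 85 17 11 51], head=3, tail=3, size=6
read(): buf=[27 86 85 _ 11 51], head=4, tail=3, size=5
write(62): buf=[27 86 85 62 11 51], head=4, tail=4, size=6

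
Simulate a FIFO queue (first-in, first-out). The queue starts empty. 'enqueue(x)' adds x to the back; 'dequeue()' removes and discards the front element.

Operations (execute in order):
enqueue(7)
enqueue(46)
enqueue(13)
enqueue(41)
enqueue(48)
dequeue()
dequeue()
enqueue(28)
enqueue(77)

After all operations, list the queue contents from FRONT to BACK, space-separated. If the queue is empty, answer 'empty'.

Answer: 13 41 48 28 77

Derivation:
enqueue(7): [7]
enqueue(46): [7, 46]
enqueue(13): [7, 46, 13]
enqueue(41): [7, 46, 13, 41]
enqueue(48): [7, 46, 13, 41, 48]
dequeue(): [46, 13, 41, 48]
dequeue(): [13, 41, 48]
enqueue(28): [13, 41, 48, 28]
enqueue(77): [13, 41, 48, 28, 77]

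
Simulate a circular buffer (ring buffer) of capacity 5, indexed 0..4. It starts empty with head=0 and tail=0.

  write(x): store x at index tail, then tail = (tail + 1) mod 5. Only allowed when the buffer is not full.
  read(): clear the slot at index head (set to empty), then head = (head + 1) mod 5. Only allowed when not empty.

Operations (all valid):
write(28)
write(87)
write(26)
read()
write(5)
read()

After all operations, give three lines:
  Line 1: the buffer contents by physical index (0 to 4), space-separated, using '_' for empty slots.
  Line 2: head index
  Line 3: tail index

write(28): buf=[28 _ _ _ _], head=0, tail=1, size=1
write(87): buf=[28 87 _ _ _], head=0, tail=2, size=2
write(26): buf=[28 87 26 _ _], head=0, tail=3, size=3
read(): buf=[_ 87 26 _ _], head=1, tail=3, size=2
write(5): buf=[_ 87 26 5 _], head=1, tail=4, size=3
read(): buf=[_ _ 26 5 _], head=2, tail=4, size=2

Answer: _ _ 26 5 _
2
4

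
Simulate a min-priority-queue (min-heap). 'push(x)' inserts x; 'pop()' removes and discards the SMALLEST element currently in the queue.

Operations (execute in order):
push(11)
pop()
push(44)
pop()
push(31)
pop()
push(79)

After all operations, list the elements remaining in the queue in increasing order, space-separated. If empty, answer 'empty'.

push(11): heap contents = [11]
pop() → 11: heap contents = []
push(44): heap contents = [44]
pop() → 44: heap contents = []
push(31): heap contents = [31]
pop() → 31: heap contents = []
push(79): heap contents = [79]

Answer: 79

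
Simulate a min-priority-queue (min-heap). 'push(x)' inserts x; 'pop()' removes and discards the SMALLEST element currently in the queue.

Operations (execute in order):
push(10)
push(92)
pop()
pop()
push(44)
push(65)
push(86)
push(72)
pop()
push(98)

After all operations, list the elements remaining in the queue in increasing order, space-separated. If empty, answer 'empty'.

Answer: 65 72 86 98

Derivation:
push(10): heap contents = [10]
push(92): heap contents = [10, 92]
pop() → 10: heap contents = [92]
pop() → 92: heap contents = []
push(44): heap contents = [44]
push(65): heap contents = [44, 65]
push(86): heap contents = [44, 65, 86]
push(72): heap contents = [44, 65, 72, 86]
pop() → 44: heap contents = [65, 72, 86]
push(98): heap contents = [65, 72, 86, 98]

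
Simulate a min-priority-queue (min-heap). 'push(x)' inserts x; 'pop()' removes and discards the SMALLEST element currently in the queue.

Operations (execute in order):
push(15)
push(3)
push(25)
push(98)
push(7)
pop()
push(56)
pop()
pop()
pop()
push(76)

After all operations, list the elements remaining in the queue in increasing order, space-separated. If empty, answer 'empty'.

Answer: 56 76 98

Derivation:
push(15): heap contents = [15]
push(3): heap contents = [3, 15]
push(25): heap contents = [3, 15, 25]
push(98): heap contents = [3, 15, 25, 98]
push(7): heap contents = [3, 7, 15, 25, 98]
pop() → 3: heap contents = [7, 15, 25, 98]
push(56): heap contents = [7, 15, 25, 56, 98]
pop() → 7: heap contents = [15, 25, 56, 98]
pop() → 15: heap contents = [25, 56, 98]
pop() → 25: heap contents = [56, 98]
push(76): heap contents = [56, 76, 98]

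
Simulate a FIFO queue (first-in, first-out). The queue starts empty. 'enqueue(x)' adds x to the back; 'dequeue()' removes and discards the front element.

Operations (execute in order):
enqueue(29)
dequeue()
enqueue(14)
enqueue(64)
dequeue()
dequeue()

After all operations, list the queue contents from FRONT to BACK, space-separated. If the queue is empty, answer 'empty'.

enqueue(29): [29]
dequeue(): []
enqueue(14): [14]
enqueue(64): [14, 64]
dequeue(): [64]
dequeue(): []

Answer: empty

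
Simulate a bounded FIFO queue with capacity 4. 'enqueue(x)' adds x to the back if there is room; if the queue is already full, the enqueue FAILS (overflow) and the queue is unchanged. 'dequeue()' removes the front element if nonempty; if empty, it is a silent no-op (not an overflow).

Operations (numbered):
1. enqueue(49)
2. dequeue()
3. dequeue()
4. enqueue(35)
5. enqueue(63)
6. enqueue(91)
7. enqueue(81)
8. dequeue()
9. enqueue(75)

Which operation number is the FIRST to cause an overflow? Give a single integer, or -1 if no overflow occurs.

1. enqueue(49): size=1
2. dequeue(): size=0
3. dequeue(): empty, no-op, size=0
4. enqueue(35): size=1
5. enqueue(63): size=2
6. enqueue(91): size=3
7. enqueue(81): size=4
8. dequeue(): size=3
9. enqueue(75): size=4

Answer: -1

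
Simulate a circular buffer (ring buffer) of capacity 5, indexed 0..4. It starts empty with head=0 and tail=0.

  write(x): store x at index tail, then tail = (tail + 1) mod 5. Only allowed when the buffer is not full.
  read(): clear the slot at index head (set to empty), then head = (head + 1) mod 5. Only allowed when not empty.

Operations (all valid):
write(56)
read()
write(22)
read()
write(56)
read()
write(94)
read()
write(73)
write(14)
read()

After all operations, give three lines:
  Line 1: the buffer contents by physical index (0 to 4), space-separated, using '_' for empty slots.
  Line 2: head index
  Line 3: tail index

write(56): buf=[56 _ _ _ _], head=0, tail=1, size=1
read(): buf=[_ _ _ _ _], head=1, tail=1, size=0
write(22): buf=[_ 22 _ _ _], head=1, tail=2, size=1
read(): buf=[_ _ _ _ _], head=2, tail=2, size=0
write(56): buf=[_ _ 56 _ _], head=2, tail=3, size=1
read(): buf=[_ _ _ _ _], head=3, tail=3, size=0
write(94): buf=[_ _ _ 94 _], head=3, tail=4, size=1
read(): buf=[_ _ _ _ _], head=4, tail=4, size=0
write(73): buf=[_ _ _ _ 73], head=4, tail=0, size=1
write(14): buf=[14 _ _ _ 73], head=4, tail=1, size=2
read(): buf=[14 _ _ _ _], head=0, tail=1, size=1

Answer: 14 _ _ _ _
0
1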